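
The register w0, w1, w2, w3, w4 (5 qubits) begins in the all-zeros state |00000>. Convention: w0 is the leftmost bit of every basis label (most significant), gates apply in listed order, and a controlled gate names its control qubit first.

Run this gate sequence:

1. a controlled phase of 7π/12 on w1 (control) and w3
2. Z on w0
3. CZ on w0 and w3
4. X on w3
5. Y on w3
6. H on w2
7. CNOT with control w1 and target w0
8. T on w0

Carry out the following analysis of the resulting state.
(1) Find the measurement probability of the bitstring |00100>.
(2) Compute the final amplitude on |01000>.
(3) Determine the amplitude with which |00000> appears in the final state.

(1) A full measurement returns |00100> with probability 1/2.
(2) The final state's coefficient on |01000> equals 0.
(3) The final state's coefficient on |00000> equals -sqrt(2)*I/2.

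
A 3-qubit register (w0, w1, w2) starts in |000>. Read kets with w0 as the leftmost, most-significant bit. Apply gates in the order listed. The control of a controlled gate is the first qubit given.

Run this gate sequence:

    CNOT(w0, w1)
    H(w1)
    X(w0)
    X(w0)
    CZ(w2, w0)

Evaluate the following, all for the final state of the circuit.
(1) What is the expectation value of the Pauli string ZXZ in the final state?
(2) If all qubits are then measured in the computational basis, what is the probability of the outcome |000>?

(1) In the final state, ZXZ has expectation 1.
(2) Outcome |000> occurs with probability 1/2.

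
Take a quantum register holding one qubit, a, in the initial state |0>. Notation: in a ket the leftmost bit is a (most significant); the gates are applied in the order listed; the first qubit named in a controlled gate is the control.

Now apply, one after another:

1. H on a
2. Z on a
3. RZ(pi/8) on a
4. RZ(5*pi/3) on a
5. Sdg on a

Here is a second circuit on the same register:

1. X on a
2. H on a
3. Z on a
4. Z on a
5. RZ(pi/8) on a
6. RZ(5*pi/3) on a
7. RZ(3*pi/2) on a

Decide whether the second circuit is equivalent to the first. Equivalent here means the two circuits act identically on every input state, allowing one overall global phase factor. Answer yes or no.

Yes: on every input state the two circuits agree up to one overall phase factor.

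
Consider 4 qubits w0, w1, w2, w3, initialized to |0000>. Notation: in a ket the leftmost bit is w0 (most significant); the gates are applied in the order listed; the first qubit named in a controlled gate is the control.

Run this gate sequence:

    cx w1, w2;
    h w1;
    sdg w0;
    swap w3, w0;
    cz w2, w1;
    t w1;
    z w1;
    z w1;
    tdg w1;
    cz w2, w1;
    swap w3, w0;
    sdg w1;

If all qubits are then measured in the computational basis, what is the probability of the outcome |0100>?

Outcome |0100> occurs with probability 1/2. Key observation: the block from step 4 through step 11 cancels to the identity and can be dropped.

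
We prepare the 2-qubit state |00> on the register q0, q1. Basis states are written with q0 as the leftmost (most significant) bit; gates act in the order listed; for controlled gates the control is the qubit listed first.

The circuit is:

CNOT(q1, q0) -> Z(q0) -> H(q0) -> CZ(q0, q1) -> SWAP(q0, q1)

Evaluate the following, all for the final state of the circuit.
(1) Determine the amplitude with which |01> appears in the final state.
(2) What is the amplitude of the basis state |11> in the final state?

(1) |01> carries amplitude sqrt(2)/2 in the final state.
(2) |11> carries amplitude 0 in the final state.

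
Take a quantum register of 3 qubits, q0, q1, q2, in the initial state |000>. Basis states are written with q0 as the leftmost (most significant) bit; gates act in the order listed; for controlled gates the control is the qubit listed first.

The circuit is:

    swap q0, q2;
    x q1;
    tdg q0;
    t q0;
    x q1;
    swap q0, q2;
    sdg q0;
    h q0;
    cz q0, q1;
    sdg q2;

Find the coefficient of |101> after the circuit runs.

The amplitude on |101> is 0. Key observation: the block from step 1 through step 6 cancels to the identity and can be dropped.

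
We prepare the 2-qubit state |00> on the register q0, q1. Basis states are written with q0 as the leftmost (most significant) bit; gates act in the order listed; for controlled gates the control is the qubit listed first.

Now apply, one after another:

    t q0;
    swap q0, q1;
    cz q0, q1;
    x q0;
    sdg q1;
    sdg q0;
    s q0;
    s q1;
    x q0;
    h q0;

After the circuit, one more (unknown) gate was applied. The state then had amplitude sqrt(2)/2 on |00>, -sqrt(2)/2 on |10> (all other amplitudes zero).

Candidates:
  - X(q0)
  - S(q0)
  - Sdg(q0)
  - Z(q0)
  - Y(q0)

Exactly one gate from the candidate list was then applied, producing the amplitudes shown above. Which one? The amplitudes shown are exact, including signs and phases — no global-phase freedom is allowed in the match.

The applied gate was Z(q0). Key observation: gates 4-9 undo each other exactly, leaving only the rest of the circuit to track.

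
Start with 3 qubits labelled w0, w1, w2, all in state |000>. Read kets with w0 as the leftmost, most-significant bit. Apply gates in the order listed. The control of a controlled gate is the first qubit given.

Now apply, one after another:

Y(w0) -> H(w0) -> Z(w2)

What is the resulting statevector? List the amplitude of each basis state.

The resulting statevector has amplitude sqrt(2)*I/2 on |000>, -sqrt(2)*I/2 on |100>, and 0 on every other basis state.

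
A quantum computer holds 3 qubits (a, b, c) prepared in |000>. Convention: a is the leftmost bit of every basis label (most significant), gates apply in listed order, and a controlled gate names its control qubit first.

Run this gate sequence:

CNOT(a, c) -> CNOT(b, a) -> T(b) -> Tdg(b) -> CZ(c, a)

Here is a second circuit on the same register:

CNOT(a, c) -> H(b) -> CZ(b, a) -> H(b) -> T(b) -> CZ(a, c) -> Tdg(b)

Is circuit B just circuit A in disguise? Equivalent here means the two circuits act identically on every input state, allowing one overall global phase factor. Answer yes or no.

No, they are not equivalent — no single phase factor reconciles the two unitaries.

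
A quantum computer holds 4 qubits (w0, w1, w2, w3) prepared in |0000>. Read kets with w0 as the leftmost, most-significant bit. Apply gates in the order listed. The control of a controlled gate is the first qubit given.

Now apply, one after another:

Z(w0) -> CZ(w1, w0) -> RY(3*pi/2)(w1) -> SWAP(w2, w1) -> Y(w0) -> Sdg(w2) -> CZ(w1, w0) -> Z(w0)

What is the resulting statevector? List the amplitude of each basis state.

The final amplitudes are sqrt(2)*I/2 on |1000>, -sqrt(2)/2 on |1010>, and 0 on every other basis state.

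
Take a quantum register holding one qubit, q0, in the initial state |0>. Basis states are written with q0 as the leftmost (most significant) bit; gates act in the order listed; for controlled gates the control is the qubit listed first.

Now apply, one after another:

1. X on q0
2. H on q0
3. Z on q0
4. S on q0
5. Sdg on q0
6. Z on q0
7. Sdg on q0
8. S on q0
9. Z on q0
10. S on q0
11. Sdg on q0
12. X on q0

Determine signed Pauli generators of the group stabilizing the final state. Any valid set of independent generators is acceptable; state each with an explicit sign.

The stabilizer group can be generated by +X, among other valid generating sets. Key observation: the block from step 4 through step 11 cancels to the identity and can be dropped.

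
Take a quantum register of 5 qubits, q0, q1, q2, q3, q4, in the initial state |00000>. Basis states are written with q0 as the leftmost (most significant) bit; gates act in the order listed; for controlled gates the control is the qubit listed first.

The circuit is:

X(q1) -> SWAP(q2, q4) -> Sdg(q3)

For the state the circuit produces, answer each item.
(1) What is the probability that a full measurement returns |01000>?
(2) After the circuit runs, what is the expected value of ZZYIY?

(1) Outcome |01000> occurs with probability 1.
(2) The expectation value of ZZYIY is 0.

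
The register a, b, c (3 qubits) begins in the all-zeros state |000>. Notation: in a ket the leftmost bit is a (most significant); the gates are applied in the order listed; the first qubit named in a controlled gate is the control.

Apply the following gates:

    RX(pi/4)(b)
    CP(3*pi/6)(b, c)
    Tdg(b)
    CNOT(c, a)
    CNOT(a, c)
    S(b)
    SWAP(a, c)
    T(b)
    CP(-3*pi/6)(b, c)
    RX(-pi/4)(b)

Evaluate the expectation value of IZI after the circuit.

The expectation value of IZI is 1/2.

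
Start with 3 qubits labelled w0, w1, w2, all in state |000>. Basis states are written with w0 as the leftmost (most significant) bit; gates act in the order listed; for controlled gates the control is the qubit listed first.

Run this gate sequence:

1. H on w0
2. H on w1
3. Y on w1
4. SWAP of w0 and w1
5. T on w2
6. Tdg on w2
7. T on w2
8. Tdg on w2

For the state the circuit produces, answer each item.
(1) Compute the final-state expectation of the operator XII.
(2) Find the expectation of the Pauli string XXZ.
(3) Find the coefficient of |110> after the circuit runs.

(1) The observable XII averages to -1. Key observation: the block from step 5 through step 8 cancels to the identity and can be dropped.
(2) In the final state, XXZ has expectation -1.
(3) |110> carries amplitude I/2 in the final state.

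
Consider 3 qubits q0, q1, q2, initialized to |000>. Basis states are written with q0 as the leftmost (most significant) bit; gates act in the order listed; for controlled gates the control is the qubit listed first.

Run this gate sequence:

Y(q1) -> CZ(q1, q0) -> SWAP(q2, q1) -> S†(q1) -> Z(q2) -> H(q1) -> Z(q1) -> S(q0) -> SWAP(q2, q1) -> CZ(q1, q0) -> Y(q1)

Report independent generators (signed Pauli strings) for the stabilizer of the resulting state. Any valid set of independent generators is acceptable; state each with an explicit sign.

One valid set of independent stabilizer generators is -IIX, +ZII, +IZI (any independent generating set of the same group is equally correct).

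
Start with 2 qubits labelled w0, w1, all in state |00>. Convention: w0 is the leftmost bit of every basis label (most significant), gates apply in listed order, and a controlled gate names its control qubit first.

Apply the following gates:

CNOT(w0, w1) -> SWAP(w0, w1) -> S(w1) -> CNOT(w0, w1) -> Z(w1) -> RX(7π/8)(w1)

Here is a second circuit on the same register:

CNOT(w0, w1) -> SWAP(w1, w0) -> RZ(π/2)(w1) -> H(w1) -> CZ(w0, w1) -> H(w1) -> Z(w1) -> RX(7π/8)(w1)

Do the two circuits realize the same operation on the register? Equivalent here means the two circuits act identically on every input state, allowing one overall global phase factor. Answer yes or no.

Yes, they are equivalent — the unitaries differ by at most a global phase.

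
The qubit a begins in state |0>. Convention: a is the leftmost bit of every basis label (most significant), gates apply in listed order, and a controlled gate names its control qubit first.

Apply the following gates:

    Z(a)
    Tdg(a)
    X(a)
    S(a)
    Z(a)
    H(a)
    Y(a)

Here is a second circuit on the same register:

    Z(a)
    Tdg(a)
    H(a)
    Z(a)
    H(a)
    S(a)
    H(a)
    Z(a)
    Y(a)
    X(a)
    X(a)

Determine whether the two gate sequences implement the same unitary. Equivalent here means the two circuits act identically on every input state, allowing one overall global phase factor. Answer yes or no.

No: there is an input state on which the two circuits produce genuinely different outputs (not merely differing by a phase).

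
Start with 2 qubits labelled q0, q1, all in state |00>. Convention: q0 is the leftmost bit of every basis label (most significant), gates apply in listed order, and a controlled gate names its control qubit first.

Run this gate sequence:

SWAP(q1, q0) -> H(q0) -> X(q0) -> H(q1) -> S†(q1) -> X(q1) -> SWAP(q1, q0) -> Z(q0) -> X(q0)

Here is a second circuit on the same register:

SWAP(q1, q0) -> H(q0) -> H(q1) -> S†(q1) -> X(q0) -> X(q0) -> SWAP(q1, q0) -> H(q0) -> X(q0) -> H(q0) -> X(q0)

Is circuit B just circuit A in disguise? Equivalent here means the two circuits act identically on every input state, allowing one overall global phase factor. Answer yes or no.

No, they are not equivalent — no single phase factor reconciles the two unitaries.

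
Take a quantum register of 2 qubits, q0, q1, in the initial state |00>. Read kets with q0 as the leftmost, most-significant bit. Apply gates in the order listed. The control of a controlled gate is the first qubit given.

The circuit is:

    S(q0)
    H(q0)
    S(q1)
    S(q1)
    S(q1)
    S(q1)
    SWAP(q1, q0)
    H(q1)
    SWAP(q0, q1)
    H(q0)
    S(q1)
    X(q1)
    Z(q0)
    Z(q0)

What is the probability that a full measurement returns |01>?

The probability of measuring |01> is 1/2. Key observation: steps 3-6 multiply out to the identity, so the circuit reduces to the remaining gates.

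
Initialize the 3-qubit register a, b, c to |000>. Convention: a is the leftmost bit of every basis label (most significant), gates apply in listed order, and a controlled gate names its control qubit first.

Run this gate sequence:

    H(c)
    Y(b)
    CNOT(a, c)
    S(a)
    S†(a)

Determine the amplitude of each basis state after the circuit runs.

The final amplitudes are sqrt(2)*I/2 on |010>, sqrt(2)*I/2 on |011>, and 0 on every other basis state.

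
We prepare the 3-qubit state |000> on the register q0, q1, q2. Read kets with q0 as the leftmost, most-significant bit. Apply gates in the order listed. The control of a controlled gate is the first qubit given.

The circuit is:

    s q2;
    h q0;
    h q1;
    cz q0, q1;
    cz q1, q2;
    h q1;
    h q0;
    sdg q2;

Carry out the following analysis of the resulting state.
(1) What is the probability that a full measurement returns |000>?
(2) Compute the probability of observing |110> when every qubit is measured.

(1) The probability of measuring |000> is 1/4.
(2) The probability of measuring |110> is 1/4.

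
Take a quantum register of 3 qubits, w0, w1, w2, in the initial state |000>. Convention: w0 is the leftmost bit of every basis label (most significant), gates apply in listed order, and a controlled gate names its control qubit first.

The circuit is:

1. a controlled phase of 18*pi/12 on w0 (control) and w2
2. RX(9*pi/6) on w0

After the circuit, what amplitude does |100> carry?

The amplitude on |100> is -sqrt(2)*I/2.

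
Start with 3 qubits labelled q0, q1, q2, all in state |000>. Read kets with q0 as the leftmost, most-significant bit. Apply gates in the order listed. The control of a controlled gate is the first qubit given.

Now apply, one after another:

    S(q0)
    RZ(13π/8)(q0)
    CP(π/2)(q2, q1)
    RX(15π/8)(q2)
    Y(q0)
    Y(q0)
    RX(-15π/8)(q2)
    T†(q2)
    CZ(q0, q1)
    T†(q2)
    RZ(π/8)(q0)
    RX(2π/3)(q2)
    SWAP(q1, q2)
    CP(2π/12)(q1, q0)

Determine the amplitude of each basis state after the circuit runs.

The final amplitudes are -exp(I*pi/8)/2 on |000>, sqrt(3)*exp(5*I*pi/8)/2 on |010>, and 0 on every other basis state. Key observation: gates 4-7 undo each other exactly, leaving only the rest of the circuit to track.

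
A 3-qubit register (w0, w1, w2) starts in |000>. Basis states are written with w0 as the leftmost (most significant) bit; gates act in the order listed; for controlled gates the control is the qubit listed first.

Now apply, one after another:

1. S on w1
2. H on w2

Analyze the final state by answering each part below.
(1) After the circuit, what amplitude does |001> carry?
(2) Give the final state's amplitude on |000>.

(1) The final state's coefficient on |001> equals sqrt(2)/2.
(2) |000> carries amplitude sqrt(2)/2 in the final state.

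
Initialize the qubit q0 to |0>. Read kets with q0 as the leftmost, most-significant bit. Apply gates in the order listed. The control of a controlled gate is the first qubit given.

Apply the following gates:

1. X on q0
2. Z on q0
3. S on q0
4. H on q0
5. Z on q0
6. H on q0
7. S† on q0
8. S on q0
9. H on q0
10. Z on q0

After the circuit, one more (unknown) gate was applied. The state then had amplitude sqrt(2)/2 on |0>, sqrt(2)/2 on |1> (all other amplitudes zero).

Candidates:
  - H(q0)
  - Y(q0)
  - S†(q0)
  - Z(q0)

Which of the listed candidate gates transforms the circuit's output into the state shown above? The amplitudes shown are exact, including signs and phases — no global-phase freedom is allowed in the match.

The applied gate was Y(q0). Key observation: gates 5-10 undo each other exactly, leaving only the rest of the circuit to track.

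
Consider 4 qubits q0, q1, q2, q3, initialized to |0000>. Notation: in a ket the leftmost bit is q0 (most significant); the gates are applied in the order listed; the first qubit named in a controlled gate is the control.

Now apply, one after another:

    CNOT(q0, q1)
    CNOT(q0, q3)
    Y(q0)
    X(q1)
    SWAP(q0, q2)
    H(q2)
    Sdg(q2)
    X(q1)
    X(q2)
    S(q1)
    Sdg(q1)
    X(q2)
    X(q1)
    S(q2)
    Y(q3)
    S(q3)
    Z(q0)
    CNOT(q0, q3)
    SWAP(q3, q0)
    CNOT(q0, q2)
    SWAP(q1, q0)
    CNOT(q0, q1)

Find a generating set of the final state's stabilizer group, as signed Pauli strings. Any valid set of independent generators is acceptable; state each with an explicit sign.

The final state is stabilized by the group generated by -IIXI, -ZIII, +IZII, +IIIZ; other independent generating sets are equally valid. Key observation: the block from step 7 through step 14 cancels to the identity and can be dropped.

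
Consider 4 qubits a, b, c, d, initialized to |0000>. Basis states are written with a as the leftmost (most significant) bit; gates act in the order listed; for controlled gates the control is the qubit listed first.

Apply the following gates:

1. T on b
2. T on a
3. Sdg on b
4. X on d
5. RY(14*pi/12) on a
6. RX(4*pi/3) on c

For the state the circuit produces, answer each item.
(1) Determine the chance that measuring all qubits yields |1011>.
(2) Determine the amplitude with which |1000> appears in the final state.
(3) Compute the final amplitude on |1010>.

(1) A full measurement returns |1011> with probability 3*sqrt(3)/16 + 3/8.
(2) |1000> carries amplitude 0 in the final state.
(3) |1010> carries amplitude 0 in the final state.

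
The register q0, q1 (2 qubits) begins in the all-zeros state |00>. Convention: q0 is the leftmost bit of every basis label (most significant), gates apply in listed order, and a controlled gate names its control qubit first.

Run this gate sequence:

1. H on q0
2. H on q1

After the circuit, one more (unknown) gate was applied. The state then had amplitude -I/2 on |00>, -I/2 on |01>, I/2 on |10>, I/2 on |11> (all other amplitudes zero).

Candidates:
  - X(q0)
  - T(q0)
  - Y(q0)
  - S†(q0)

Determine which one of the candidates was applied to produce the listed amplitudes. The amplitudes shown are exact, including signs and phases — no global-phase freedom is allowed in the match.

It was Y(q0) that produced the state shown.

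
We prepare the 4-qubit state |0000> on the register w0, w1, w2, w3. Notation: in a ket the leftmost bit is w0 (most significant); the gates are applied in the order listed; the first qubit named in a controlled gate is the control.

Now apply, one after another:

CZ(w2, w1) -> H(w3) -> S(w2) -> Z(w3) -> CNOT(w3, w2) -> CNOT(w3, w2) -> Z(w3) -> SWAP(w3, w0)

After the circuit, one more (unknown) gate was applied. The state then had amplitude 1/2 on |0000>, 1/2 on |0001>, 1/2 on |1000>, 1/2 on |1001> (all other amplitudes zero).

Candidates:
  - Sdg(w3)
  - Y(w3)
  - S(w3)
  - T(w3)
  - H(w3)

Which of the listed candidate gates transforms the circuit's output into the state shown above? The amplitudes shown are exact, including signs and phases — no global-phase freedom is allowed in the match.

The unique candidate consistent with the amplitudes is H(w3). Key observation: gates 4-7 undo each other exactly, leaving only the rest of the circuit to track.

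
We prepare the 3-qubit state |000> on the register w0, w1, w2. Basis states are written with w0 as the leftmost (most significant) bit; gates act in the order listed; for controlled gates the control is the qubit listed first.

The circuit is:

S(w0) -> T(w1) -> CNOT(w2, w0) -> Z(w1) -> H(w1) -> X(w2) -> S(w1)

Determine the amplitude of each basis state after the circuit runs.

The final amplitudes are sqrt(2)/2 on |001>, sqrt(2)*I/2 on |011>, and 0 on every other basis state.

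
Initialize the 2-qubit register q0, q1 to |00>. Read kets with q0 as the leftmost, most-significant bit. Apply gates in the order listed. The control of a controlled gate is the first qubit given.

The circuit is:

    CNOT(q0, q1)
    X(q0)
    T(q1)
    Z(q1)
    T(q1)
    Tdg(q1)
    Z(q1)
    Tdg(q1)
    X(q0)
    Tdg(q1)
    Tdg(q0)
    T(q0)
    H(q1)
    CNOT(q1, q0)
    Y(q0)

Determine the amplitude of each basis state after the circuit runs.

The resulting statevector has amplitude 0 on |00>, -sqrt(2)*I/2 on |01>, sqrt(2)*I/2 on |10>, 0 on |11>.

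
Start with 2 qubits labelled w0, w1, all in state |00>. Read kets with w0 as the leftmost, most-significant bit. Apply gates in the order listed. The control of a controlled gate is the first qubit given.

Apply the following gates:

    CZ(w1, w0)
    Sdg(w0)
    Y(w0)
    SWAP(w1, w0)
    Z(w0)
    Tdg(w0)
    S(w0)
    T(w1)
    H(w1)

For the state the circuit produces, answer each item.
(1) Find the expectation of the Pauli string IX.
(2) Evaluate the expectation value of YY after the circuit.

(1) The observable IX averages to -1.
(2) The expectation value of YY is 0.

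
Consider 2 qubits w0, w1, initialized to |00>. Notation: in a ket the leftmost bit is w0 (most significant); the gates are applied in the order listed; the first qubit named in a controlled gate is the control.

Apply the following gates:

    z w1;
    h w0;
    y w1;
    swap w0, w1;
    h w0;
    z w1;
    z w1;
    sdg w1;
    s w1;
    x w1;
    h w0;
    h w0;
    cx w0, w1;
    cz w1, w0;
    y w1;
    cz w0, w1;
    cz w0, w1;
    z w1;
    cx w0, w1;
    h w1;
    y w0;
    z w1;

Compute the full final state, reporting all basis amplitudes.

The final amplitudes are 0 on |00>, -sqrt(2)*I/2 on |01>, sqrt(2)*I/2 on |10>, 0 on |11>.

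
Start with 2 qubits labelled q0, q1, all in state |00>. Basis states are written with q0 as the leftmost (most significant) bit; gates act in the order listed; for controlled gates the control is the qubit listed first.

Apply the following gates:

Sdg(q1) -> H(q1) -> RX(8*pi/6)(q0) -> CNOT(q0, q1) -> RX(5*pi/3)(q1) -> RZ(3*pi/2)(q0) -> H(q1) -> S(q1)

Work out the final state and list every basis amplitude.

The final amplitudes are (-sqrt(3) - I)*exp(I*pi/4)/4 on |00>, 0 on |01>, (-3 - sqrt(3)*I)*exp(I*pi/4)/4 on |10>, 0 on |11>.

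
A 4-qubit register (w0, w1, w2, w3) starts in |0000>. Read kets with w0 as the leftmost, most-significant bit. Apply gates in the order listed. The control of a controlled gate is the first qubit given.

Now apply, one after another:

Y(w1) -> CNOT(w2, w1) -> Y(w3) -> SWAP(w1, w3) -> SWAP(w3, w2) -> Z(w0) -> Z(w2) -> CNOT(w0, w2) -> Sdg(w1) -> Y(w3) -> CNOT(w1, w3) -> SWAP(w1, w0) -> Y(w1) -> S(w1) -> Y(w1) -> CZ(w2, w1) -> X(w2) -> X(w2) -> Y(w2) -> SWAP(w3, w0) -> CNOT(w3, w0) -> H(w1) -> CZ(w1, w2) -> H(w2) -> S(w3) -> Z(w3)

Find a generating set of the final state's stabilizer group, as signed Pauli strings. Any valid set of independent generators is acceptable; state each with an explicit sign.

The final state is stabilized by the group generated by +IXII, +IIXI, -ZIII, -IIIZ; other independent generating sets are equally valid.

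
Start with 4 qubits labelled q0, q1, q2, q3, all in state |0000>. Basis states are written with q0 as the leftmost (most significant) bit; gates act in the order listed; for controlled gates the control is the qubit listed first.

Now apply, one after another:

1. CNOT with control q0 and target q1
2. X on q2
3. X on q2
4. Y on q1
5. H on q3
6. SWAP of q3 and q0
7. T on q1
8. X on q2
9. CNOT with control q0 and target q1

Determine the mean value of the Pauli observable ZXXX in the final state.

In the final state, ZXXX has expectation 0.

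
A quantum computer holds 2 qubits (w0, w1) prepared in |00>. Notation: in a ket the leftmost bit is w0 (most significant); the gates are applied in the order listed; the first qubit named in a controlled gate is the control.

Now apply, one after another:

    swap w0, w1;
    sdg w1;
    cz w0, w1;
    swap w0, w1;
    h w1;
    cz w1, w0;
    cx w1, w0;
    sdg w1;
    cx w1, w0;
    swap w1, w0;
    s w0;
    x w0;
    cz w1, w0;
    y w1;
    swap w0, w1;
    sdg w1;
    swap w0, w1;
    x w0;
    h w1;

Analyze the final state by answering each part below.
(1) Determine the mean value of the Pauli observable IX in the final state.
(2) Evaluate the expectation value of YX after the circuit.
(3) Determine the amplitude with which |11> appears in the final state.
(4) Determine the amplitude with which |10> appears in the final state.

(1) The observable IX averages to -1.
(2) The observable YX averages to -1.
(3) The amplitude on |11> is -I/2.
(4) The final state's coefficient on |10> equals I/2.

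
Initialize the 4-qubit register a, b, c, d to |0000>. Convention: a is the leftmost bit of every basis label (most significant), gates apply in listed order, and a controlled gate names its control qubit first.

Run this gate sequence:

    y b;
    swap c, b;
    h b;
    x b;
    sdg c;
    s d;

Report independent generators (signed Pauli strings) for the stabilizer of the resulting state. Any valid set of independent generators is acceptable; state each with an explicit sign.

The final state is stabilized by the group generated by +IXII, +ZIII, -IIZI, +IIIZ; other independent generating sets are equally valid.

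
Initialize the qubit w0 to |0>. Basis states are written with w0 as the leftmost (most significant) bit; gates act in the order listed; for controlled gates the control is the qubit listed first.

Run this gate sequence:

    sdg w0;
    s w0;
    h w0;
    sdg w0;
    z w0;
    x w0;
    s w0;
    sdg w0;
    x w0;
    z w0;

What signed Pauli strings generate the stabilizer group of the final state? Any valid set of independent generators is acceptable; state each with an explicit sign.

One valid set of independent stabilizer generators is -Y (any independent generating set of the same group is equally correct). Key observation: the block from step 5 through step 10 cancels to the identity and can be dropped.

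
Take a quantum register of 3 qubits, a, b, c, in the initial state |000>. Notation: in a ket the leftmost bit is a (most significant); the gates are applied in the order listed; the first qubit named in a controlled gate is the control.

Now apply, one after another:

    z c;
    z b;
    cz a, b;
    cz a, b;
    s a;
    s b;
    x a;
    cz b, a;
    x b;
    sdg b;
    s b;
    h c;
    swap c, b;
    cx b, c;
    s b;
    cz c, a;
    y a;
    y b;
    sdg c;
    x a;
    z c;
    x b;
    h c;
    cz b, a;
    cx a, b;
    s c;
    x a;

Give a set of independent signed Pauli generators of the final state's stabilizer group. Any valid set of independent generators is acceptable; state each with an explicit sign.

One valid set of independent stabilizer generators is -IXZ, +IZY, +ZII (any independent generating set of the same group is equally correct). Key observation: the block from step 3 through step 4 cancels to the identity and can be dropped.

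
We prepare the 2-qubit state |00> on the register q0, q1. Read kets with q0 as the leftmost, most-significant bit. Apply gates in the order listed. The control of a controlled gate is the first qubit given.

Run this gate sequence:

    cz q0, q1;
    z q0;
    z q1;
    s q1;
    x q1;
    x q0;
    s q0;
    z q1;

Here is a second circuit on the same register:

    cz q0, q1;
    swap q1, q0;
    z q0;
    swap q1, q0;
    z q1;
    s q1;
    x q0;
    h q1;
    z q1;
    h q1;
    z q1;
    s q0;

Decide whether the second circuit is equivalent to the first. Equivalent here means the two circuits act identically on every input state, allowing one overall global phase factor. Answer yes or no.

No: there is an input state on which the two circuits produce genuinely different outputs (not merely differing by a phase).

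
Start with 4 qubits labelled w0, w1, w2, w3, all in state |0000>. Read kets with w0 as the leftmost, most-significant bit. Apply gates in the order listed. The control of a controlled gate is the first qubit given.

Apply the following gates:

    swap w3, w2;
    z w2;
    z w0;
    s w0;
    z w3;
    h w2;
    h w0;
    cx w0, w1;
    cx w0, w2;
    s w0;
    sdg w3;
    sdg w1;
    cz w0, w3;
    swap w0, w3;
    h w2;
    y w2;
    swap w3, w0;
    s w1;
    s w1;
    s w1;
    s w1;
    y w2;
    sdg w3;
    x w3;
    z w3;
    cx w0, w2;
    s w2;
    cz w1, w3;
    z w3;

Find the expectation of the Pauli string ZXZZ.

The expectation value of ZXZZ is 0. Key observation: gates 18-21 undo each other exactly, leaving only the rest of the circuit to track.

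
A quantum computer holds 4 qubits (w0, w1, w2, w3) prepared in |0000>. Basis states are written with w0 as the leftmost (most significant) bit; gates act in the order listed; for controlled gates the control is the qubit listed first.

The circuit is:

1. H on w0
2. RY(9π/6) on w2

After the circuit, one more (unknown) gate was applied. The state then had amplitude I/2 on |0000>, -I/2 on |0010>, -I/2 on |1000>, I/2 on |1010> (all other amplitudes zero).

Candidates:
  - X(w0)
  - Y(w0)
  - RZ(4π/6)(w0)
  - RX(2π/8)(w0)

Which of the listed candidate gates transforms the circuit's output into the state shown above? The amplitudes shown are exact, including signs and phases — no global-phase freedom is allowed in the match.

The applied gate was Y(w0).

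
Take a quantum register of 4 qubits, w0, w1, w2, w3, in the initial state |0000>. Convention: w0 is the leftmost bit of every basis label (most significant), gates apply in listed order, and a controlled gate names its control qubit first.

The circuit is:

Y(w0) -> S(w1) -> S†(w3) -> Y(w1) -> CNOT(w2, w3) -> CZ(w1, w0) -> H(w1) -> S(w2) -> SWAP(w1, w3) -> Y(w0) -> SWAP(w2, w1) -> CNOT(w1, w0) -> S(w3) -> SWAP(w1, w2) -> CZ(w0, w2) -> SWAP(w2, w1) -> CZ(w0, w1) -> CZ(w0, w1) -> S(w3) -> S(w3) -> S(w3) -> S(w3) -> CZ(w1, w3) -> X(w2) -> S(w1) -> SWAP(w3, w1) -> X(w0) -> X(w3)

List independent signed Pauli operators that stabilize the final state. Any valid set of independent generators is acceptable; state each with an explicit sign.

The stabilizer group can be generated by -IYII, -ZIII, -IIZI, -IIIZ, among other valid generating sets.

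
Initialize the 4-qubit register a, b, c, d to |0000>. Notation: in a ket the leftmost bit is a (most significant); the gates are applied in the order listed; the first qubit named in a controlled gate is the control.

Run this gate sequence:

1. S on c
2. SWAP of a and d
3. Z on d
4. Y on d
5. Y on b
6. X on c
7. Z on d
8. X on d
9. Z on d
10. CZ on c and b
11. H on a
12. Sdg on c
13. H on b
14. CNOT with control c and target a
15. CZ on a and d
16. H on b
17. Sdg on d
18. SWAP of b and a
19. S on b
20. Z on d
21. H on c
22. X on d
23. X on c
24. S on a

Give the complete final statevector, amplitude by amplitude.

The resulting statevector has amplitude 1/2 on |1001>, -1/2 on |1011>, I/2 on |1101>, -I/2 on |1111>, and 0 on every other basis state.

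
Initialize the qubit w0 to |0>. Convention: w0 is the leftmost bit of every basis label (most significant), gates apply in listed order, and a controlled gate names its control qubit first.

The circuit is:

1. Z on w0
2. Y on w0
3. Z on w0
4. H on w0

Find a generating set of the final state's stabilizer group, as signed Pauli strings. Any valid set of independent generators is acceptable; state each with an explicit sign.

The final state is stabilized by the group generated by -X; other independent generating sets are equally valid.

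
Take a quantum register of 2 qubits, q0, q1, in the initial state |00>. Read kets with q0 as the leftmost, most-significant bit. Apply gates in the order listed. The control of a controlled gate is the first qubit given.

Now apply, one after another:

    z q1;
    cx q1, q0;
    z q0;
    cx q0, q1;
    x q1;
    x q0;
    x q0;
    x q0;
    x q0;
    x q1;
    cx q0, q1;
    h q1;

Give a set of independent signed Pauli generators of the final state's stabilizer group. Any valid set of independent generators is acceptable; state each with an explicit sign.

One valid set of independent stabilizer generators is +IX, +ZI (any independent generating set of the same group is equally correct). Key observation: steps 4-11 multiply out to the identity, so the circuit reduces to the remaining gates.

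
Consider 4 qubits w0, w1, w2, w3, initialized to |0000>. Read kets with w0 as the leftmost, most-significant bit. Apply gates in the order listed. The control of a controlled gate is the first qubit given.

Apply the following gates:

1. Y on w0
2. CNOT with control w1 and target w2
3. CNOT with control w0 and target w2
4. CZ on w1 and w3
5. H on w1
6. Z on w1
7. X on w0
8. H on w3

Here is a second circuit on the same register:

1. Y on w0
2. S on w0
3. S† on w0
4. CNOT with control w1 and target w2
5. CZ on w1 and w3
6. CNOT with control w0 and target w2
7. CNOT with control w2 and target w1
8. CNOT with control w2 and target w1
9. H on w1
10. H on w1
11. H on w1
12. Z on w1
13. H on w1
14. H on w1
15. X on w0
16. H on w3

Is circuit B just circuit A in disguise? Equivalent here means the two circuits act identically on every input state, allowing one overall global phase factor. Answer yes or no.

Yes — the two circuits implement the same unitary up to a global phase.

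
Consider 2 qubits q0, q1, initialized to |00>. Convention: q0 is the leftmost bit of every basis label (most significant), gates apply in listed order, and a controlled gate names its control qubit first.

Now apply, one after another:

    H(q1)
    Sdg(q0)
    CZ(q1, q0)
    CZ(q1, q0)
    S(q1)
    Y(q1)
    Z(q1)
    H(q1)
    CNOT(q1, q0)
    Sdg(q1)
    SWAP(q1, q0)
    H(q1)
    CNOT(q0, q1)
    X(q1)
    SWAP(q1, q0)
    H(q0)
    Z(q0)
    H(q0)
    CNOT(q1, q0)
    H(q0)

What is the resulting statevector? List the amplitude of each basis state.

The final amplitudes are 1/2 - I/2 on |00>, 0 on |01>, 0 on |10>, 1/2 - I/2 on |11>.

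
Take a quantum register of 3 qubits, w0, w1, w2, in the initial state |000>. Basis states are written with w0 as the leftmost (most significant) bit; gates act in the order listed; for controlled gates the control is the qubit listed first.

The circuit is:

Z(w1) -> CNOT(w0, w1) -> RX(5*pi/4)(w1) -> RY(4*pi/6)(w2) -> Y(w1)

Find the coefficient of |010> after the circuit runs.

The amplitude on |010> is -I*sqrt(2 - sqrt(2))/4.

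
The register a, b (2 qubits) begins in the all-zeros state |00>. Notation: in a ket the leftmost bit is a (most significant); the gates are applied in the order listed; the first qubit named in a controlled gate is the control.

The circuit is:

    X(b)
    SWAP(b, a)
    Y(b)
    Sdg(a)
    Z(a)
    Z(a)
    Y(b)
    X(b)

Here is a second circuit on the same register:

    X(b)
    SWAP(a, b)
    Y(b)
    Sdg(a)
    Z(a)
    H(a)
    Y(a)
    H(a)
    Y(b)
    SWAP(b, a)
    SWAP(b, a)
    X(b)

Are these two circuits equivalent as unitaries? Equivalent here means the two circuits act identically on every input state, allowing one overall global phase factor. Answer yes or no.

No: there is an input state on which the two circuits produce genuinely different outputs (not merely differing by a phase).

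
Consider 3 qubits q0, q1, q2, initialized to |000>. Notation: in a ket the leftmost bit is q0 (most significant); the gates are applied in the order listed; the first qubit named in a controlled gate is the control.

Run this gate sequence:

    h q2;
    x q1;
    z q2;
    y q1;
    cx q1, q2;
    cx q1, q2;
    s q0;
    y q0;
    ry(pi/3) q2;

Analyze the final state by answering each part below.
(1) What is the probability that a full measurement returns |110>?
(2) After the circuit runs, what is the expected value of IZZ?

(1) The probability of measuring |110> is 0. Key observation: gates 5-6 undo each other exactly, leaving only the rest of the circuit to track.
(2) In the final state, IZZ has expectation sqrt(3)/2.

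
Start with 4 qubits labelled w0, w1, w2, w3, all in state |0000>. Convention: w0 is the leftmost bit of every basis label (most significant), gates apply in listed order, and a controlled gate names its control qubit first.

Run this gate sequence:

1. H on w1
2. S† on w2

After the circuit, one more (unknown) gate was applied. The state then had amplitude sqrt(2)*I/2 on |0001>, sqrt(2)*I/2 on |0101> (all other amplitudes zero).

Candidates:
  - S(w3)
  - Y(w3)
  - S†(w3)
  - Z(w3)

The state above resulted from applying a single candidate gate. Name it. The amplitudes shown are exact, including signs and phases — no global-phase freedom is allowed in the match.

It was Y(w3) that produced the state shown.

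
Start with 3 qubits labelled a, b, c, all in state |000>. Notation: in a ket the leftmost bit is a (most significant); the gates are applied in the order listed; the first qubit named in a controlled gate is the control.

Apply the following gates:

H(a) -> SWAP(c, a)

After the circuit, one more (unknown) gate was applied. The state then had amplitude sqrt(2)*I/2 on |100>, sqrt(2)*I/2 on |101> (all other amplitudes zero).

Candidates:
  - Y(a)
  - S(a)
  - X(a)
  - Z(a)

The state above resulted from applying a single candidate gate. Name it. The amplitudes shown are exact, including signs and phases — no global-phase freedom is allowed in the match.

It was Y(a) that produced the state shown.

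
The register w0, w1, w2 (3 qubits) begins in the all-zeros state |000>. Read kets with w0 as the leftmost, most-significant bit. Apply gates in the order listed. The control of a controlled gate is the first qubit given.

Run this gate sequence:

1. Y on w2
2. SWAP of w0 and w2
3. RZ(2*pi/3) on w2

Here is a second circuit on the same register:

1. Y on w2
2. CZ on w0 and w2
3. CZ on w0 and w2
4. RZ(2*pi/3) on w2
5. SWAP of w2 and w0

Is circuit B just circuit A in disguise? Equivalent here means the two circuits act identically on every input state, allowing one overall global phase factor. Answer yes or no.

No — the two circuits implement different unitaries, even allowing a global phase.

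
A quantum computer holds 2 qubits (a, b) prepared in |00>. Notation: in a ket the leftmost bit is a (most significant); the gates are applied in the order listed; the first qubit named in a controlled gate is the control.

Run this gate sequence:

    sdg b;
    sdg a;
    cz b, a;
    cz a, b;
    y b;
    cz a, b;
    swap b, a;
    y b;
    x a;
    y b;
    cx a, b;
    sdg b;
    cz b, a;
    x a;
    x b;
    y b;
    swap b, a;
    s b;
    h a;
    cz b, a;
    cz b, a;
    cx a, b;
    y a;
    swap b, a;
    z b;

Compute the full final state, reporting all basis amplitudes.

The final amplitudes are sqrt(2)/2 on |00>, 0 on |01>, 0 on |10>, sqrt(2)/2 on |11>.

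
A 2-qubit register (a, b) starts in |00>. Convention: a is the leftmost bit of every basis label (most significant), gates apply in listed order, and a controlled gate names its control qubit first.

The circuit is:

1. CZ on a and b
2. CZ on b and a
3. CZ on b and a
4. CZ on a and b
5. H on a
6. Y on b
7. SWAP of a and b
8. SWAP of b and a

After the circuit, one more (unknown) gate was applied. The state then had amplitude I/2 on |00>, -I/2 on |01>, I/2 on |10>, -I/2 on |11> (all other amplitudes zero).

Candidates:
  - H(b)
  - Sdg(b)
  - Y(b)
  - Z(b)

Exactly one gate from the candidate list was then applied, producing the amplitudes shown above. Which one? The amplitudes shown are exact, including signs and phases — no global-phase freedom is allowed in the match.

The unique candidate consistent with the amplitudes is H(b). Key observation: steps 1-4 multiply out to the identity, so the circuit reduces to the remaining gates.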